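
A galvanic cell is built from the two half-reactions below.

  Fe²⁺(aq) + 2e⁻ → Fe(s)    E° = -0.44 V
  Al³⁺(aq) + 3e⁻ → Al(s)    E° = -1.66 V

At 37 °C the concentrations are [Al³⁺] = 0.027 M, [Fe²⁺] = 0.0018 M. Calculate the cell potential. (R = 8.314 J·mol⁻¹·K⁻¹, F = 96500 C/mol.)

1.17 V

The Fe²⁺/Fe couple has the higher reduction potential and acts as the cathode, so E°_cell = -0.44 − (-1.66) = 1.22 V.
Balancing electrons gives n = 6; the reaction quotient is Q = [Al³⁺]^2/[Fe²⁺]^3 = 1.25 × 10^5.
E = E° − (RT/nF) ln Q = 1.22 − (8.314×310)/(6×96500) × (11.736) = 1.220 − 0.052 = 1.168 V.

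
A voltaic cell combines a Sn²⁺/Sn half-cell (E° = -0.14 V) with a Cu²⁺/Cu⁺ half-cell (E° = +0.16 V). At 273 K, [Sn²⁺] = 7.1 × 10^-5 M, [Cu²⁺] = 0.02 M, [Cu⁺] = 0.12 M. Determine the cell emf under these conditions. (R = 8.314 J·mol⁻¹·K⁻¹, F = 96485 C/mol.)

The Cu²⁺/Cu⁺ couple has the higher reduction potential and acts as the cathode, so E°_cell = +0.16 − (-0.14) = 0.30 V.
Balancing electrons gives n = 2; the reaction quotient is Q = [Sn²⁺]·[Cu⁺]^2/[Cu²⁺]^2 = 0.00256.
E = E° − (RT/nF) ln Q = 0.30 − (8.314×273)/(2×96485) × (-5.969) = 0.300 + 0.070 = 0.370 V.

0.370 V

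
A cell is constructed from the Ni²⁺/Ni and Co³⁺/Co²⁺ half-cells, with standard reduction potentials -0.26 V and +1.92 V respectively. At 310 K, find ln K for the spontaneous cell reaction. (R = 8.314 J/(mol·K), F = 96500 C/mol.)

ln K = 163.2

E°_cell = +1.92 − (-0.26) = 2.18 V, with n = 2 electrons transferred.
At equilibrium E = 0, so the Nernst equation gives ln K = nFE°/RT = (2)(96500)(2.18)/((8.314)(310)) = 163.25.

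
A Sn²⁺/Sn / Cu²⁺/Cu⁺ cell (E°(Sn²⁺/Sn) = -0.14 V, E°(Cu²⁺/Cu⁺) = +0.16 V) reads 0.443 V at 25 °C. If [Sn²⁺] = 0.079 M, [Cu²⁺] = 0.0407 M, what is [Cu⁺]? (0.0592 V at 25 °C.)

From the Nernst equation, log Q = n(E° − E)/0.0592 = 2(0.30 − 0.443)/0.0592 = -4.831, so Q = 1.48 × 10^-5.
With Q = [Sn²⁺]·[Cu⁺]^2/[Cu²⁺]^2 and the known concentrations, [Cu⁺]^2 in the numerator gives [Cu⁺] = 5.6 × 10^-4 M.

5.6 × 10^-4 M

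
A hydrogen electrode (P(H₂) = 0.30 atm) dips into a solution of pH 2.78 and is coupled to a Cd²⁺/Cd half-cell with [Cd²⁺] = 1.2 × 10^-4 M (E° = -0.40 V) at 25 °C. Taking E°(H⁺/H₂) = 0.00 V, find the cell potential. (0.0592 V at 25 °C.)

The hydrogen couple is the cathode, so E°_cell = 0.40 V; n = 2.
[H⁺] = 10^(−2.78) = 0.0017 M, and Q = [Cd²⁺]·P(H₂) / [H⁺]^2 = 13.1.
E = E° − (0.0592/2) log Q = 0.40 − (0.0592/2)(1.116) = 0.367 V.

0.37 V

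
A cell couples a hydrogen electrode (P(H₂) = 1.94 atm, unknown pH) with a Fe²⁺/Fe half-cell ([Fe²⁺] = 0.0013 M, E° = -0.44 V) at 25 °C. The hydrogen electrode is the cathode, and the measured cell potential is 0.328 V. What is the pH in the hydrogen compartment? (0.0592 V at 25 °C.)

E°_cell = 0.44 V and n = 2.
log Q = n(E° − E)/0.0592 = 2×(0.44 − 0.328)/0.0592 = 3.784.
With Q = [Fe²⁺]·P(H₂) / [H⁺]^2, solving for [H⁺] gives log[H⁺] = -3.191, so pH = 3.19.

pH = 3.19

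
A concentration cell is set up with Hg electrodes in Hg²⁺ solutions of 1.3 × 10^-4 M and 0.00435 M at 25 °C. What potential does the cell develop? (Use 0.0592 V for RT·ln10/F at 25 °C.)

0.045 V

Both half-cells are Hg²⁺/Hg, so E°_cell = 0. The concentrated side is the cathode; the cell reaction moves Hg²⁺ from high to low concentration with n = 2.
Q = [Hg²⁺]_dilute/[Hg²⁺]_conc = 1.3 × 10^-4/0.00435 = 0.0299.
E = 0 − (0.0592/2) log Q = −(0.0592/2)(-1.525) = 0.0451 V.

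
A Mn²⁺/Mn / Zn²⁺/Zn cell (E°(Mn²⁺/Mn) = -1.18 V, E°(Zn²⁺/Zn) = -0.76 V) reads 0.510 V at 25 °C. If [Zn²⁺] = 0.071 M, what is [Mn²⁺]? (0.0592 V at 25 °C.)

6.5 × 10^-5 M

From the Nernst equation, log Q = n(E° − E)/0.0592 = 2(0.42 − 0.510)/0.0592 = -3.041, so Q = 9.11 × 10^-4.
With Q = [Mn²⁺]/[Zn²⁺] and the known concentrations, [Mn²⁺] in the numerator gives [Mn²⁺] = 6.5 × 10^-5 M.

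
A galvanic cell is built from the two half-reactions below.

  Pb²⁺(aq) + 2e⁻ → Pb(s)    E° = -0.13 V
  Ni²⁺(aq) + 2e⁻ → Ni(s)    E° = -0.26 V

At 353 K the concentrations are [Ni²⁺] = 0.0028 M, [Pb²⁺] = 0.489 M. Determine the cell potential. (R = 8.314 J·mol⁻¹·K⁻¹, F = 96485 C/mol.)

0.209 V

The Pb²⁺/Pb couple has the higher reduction potential and acts as the cathode, so E°_cell = -0.13 − (-0.26) = 0.13 V.
Balancing electrons gives n = 2; the reaction quotient is Q = [Ni²⁺]/[Pb²⁺] = 0.00573.
E = E° − (RT/nF) ln Q = 0.13 − (8.314×353)/(2×96485) × (-5.163) = 0.130 + 0.079 = 0.209 V.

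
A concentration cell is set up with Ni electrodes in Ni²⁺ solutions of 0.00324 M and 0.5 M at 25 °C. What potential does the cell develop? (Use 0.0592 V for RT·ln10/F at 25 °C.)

0.065 V

Both half-cells are Ni²⁺/Ni, so E°_cell = 0. The concentrated side is the cathode; the cell reaction moves Ni²⁺ from high to low concentration with n = 2.
Q = [Ni²⁺]_dilute/[Ni²⁺]_conc = 0.00324/0.5 = 0.00648.
E = 0 − (0.0592/2) log Q = −(0.0592/2)(-2.188) = 0.0648 V.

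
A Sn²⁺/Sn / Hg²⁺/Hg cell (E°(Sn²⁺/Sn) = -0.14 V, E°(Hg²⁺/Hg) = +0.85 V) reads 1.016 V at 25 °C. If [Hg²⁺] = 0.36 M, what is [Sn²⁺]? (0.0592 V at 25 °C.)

0.048 M

From the Nernst equation, log Q = n(E° − E)/0.0592 = 2(0.99 − 1.016)/0.0592 = -0.878, so Q = 0.132.
With Q = [Sn²⁺]/[Hg²⁺] and the known concentrations, [Sn²⁺] in the numerator gives [Sn²⁺] = 0.048 M.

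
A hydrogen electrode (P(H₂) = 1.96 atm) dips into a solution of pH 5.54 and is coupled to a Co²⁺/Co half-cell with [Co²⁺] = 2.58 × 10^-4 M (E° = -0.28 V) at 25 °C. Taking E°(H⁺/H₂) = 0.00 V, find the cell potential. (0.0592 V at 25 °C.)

0.050 V

The hydrogen couple is the cathode, so E°_cell = 0.28 V; n = 2.
[H⁺] = 10^(−5.54) = 2.9 × 10^-6 M, and Q = [Co²⁺]·P(H₂) / [H⁺]^2 = 6.08 × 10^7.
E = E° − (0.0592/2) log Q = 0.28 − (0.0592/2)(7.784) = 0.050 V.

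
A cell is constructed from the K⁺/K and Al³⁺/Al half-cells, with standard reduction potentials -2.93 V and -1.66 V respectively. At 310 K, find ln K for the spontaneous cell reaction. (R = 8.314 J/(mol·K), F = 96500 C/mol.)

ln K = 142.7

E°_cell = -1.66 − (-2.93) = 1.27 V, with n = 3 electrons transferred.
At equilibrium E = 0, so the Nernst equation gives ln K = nFE°/RT = (3)(96500)(1.27)/((8.314)(310)) = 142.65.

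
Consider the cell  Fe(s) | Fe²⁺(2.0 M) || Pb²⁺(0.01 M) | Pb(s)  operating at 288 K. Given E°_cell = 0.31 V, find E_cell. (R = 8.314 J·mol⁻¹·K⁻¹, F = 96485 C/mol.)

0.244 V

Balancing electrons gives n = 2; the reaction quotient is Q = [Fe²⁺]/[Pb²⁺] = 200.
E = E° − (RT/nF) ln Q = 0.31 − (8.314×288)/(2×96485) × (5.298) = 0.310 − 0.066 = 0.244 V.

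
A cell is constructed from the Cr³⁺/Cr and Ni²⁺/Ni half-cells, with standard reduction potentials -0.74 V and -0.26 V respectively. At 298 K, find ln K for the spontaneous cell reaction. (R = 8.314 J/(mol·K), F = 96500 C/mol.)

ln K = 112.2

E°_cell = -0.26 − (-0.74) = 0.48 V, with n = 6 electrons transferred.
At equilibrium E = 0, so the Nernst equation gives ln K = nFE°/RT = (6)(96500)(0.48)/((8.314)(298)) = 112.17.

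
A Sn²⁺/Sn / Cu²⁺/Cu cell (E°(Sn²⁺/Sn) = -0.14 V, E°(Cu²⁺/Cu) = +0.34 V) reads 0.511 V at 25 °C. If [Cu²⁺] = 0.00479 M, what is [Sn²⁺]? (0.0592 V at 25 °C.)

4.3 × 10^-4 M

From the Nernst equation, log Q = n(E° − E)/0.0592 = 2(0.48 − 0.511)/0.0592 = -1.047, so Q = 0.0897.
With Q = [Sn²⁺]/[Cu²⁺] and the known concentrations, [Sn²⁺] in the numerator gives [Sn²⁺] = 4.3 × 10^-4 M.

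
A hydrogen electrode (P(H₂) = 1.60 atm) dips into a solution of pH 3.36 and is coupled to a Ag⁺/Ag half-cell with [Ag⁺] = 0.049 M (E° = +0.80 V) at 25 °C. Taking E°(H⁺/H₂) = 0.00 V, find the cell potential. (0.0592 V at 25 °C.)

The Ag⁺/Ag couple is the cathode, so E°_cell = 0.80 V; n = 2.
[H⁺] = 10^(−3.36) = 4.4 × 10^-4 M, and Q = [H⁺]^2 / ([Ag⁺]^2·P(H₂)) = 4.96 × 10^-5.
E = E° − (0.0592/2) log Q = 0.80 − (0.0592/2)(-4.305) = 0.927 V.

0.93 V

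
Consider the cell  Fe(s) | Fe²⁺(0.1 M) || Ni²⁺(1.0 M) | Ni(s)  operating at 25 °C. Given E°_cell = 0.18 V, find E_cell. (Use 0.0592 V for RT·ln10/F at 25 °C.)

Balancing electrons gives n = 2; the reaction quotient is Q = [Fe²⁺]/[Ni²⁺] = 0.100.
At 25 °C, E = E° − (0.0592/n) log Q = 0.18 − (0.0592/2)(-1.000) = 0.180 + 0.030 = 0.210 V.

0.210 V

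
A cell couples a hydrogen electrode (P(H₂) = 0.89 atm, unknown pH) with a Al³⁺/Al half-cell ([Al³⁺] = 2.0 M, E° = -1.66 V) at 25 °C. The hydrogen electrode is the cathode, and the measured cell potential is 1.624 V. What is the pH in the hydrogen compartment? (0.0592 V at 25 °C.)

pH = 0.53

E°_cell = 1.66 V and n = 6.
log Q = n(E° − E)/0.0592 = 6×(1.66 − 1.624)/0.0592 = 3.649.
With Q = [Al³⁺]^2·P(H₂)^3 / [H⁺]^6, solving for [H⁺] gives log[H⁺] = -0.533, so pH = 0.53.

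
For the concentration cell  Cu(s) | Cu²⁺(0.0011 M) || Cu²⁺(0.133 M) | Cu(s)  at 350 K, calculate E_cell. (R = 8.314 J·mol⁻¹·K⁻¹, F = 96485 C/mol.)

Both half-cells are Cu²⁺/Cu, so E°_cell = 0. The concentrated side is the cathode; the cell reaction moves Cu²⁺ from high to low concentration with n = 2.
Q = [Cu²⁺]_dilute/[Cu²⁺]_conc = 0.0011/0.133 = 0.00827.
E = 0 − (RT/nF) ln Q = −((8.314×350)/(2×96485))(-4.795) = 0.0723 V.

0.072 V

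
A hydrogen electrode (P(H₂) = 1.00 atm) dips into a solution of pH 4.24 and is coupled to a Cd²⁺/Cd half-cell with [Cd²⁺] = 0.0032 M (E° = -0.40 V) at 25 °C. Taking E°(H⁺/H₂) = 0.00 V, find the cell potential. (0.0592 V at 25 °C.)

0.22 V

The hydrogen couple is the cathode, so E°_cell = 0.40 V; n = 2.
[H⁺] = 10^(−4.24) = 5.8 × 10^-5 M, and Q = [Cd²⁺]·P(H₂) / [H⁺]^2 = 9.66 × 10^5.
E = E° − (0.0592/2) log Q = 0.40 − (0.0592/2)(5.985) = 0.223 V.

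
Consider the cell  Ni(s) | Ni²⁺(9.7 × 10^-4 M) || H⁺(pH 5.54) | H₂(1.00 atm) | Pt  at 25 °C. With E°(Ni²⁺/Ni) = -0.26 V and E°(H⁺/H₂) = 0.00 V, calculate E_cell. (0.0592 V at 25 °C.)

The hydrogen couple is the cathode, so E°_cell = 0.26 V; n = 2.
[H⁺] = 10^(−5.54) = 2.9 × 10^-6 M, and Q = [Ni²⁺]·P(H₂) / [H⁺]^2 = 1.17 × 10^8.
E = E° − (0.0592/2) log Q = 0.26 − (0.0592/2)(8.067) = 0.021 V.

0.021 V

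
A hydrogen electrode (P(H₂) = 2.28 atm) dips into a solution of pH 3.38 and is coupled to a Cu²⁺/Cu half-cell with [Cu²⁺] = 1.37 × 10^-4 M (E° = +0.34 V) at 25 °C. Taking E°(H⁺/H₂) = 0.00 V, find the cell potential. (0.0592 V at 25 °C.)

The Cu²⁺/Cu couple is the cathode, so E°_cell = 0.34 V; n = 2.
[H⁺] = 10^(−3.38) = 4.2 × 10^-4 M, and Q = [H⁺]^2 / ([Cu²⁺]·P(H₂)) = 5.56 × 10^-4.
E = E° − (0.0592/2) log Q = 0.34 − (0.0592/2)(-3.255) = 0.436 V.

0.44 V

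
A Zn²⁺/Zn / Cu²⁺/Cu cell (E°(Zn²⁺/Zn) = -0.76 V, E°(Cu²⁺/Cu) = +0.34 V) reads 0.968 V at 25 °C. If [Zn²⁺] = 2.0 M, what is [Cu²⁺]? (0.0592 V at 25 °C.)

6.9 × 10^-5 M

From the Nernst equation, log Q = n(E° − E)/0.0592 = 2(1.10 − 0.968)/0.0592 = 4.459, so Q = 2.88 × 10^4.
With Q = [Zn²⁺]/[Cu²⁺] and the known concentrations, [Cu²⁺] in the denominator gives [Cu²⁺] = 6.9 × 10^-5 M.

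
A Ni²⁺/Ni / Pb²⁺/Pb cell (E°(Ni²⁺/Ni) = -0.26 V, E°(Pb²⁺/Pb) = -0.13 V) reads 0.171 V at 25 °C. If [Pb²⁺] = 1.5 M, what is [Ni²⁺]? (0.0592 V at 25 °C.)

From the Nernst equation, log Q = n(E° − E)/0.0592 = 2(0.13 − 0.171)/0.0592 = -1.385, so Q = 0.0412.
With Q = [Ni²⁺]/[Pb²⁺] and the known concentrations, [Ni²⁺] in the numerator gives [Ni²⁺] = 0.062 M.

0.062 M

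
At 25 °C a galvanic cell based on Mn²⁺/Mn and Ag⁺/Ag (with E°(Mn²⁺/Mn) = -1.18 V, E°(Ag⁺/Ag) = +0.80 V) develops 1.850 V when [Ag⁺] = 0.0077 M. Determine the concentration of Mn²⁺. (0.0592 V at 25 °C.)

1.5 M

From the Nernst equation, log Q = n(E° − E)/0.0592 = 2(1.98 − 1.850)/0.0592 = 4.392, so Q = 2.47 × 10^4.
With Q = [Mn²⁺]/[Ag⁺]^2 and the known concentrations, [Mn²⁺] in the numerator gives [Mn²⁺] = 1.5 M.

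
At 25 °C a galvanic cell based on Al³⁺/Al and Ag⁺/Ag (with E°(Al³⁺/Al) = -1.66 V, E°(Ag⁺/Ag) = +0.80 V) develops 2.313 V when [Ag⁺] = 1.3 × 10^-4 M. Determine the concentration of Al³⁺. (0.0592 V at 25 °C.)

6.2 × 10^-5 M

From the Nernst equation, log Q = n(E° − E)/0.0592 = 3(2.46 − 2.313)/0.0592 = 7.449, so Q = 2.81 × 10^7.
With Q = [Al³⁺]/[Ag⁺]^3 and the known concentrations, [Al³⁺] in the numerator gives [Al³⁺] = 6.2 × 10^-5 M.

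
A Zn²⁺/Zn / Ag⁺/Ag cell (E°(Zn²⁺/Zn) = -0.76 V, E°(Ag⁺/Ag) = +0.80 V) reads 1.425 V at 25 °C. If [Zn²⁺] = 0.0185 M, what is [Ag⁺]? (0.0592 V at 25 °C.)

7.1 × 10^-4 M

From the Nernst equation, log Q = n(E° − E)/0.0592 = 2(1.56 − 1.425)/0.0592 = 4.561, so Q = 3.64 × 10^4.
With Q = [Zn²⁺]/[Ag⁺]^2 and the known concentrations, [Ag⁺]^2 in the denominator gives [Ag⁺] = 7.1 × 10^-4 M.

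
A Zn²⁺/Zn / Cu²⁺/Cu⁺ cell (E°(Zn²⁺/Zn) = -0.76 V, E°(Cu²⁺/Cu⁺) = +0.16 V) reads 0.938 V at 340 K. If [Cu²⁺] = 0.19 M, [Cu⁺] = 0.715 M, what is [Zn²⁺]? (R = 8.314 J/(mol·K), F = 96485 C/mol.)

0.021 M

From the Nernst equation, ln Q = nF(E° − E)/RT = 2×96485×(0.92 − 0.938)/(8.314×340) = -1.229, so Q = 0.293.
With Q = [Zn²⁺]·[Cu⁺]^2/[Cu²⁺]^2 and the known concentrations, [Zn²⁺] in the numerator gives [Zn²⁺] = 0.021 M.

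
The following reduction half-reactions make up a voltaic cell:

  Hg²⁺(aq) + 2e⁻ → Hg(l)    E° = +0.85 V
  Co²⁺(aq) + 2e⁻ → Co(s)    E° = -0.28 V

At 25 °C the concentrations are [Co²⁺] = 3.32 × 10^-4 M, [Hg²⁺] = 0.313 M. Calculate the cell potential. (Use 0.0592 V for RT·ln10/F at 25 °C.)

1.22 V

The Hg²⁺/Hg couple has the higher reduction potential and acts as the cathode, so E°_cell = +0.85 − (-0.28) = 1.13 V.
Balancing electrons gives n = 2; the reaction quotient is Q = [Co²⁺]/[Hg²⁺] = 0.00106.
At 25 °C, E = E° − (0.0592/n) log Q = 1.13 − (0.0592/2)(-2.974) = 1.130 + 0.088 = 1.218 V.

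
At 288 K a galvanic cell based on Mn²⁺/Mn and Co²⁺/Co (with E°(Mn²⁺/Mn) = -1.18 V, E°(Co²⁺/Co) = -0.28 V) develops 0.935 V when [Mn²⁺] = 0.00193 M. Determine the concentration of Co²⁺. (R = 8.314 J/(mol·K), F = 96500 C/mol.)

From the Nernst equation, ln Q = nF(E° − E)/RT = 2×96500×(0.90 − 0.935)/(8.314×288) = -2.821, so Q = 0.0595.
With Q = [Mn²⁺]/[Co²⁺] and the known concentrations, [Co²⁺] in the denominator gives [Co²⁺] = 0.032 M.

0.032 M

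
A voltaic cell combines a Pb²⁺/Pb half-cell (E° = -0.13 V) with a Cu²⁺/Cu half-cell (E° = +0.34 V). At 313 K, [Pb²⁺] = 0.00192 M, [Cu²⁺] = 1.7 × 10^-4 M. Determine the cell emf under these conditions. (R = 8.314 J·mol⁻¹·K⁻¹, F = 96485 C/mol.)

The Cu²⁺/Cu couple has the higher reduction potential and acts as the cathode, so E°_cell = +0.34 − (-0.13) = 0.47 V.
Balancing electrons gives n = 2; the reaction quotient is Q = [Pb²⁺]/[Cu²⁺] = 11.3.
E = E° − (RT/nF) ln Q = 0.47 − (8.314×313)/(2×96485) × (2.424) = 0.470 − 0.033 = 0.437 V.

0.437 V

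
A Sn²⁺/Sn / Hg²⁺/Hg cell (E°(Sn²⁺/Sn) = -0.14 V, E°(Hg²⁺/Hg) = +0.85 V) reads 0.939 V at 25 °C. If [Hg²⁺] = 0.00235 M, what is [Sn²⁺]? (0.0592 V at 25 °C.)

From the Nernst equation, log Q = n(E° − E)/0.0592 = 2(0.99 − 0.939)/0.0592 = 1.723, so Q = 52.8.
With Q = [Sn²⁺]/[Hg²⁺] and the known concentrations, [Sn²⁺] in the numerator gives [Sn²⁺] = 0.12 M.

0.12 M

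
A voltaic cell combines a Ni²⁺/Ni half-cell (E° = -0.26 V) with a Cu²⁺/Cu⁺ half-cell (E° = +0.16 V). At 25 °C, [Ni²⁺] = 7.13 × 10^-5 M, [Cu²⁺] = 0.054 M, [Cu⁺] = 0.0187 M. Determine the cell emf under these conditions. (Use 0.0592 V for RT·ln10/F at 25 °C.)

0.570 V

The Cu²⁺/Cu⁺ couple has the higher reduction potential and acts as the cathode, so E°_cell = +0.16 − (-0.26) = 0.42 V.
Balancing electrons gives n = 2; the reaction quotient is Q = [Ni²⁺]·[Cu⁺]^2/[Cu²⁺]^2 = 8.55 × 10^-6.
At 25 °C, E = E° − (0.0592/n) log Q = 0.42 − (0.0592/2)(-5.068) = 0.420 + 0.150 = 0.570 V.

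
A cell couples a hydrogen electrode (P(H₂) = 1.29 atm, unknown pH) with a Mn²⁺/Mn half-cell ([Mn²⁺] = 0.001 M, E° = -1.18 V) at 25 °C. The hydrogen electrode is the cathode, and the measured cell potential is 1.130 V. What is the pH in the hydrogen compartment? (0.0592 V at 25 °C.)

pH = 2.29

E°_cell = 1.18 V and n = 2.
log Q = n(E° − E)/0.0592 = 2×(1.18 − 1.130)/0.0592 = 1.689.
With Q = [Mn²⁺]·P(H₂) / [H⁺]^2, solving for [H⁺] gives log[H⁺] = -2.289, so pH = 2.29.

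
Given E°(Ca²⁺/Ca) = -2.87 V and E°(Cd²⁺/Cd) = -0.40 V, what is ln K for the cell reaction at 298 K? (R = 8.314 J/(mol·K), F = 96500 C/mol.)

ln K = 192.4

E°_cell = -0.40 − (-2.87) = 2.47 V, with n = 2 electrons transferred.
At equilibrium E = 0, so the Nernst equation gives ln K = nFE°/RT = (2)(96500)(2.47)/((8.314)(298)) = 192.41.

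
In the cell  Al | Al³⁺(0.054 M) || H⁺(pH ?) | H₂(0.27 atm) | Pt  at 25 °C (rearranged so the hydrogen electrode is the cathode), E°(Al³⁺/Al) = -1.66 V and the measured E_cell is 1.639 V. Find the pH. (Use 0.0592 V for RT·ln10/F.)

E°_cell = 1.66 V and n = 6.
log Q = n(E° − E)/0.0592 = 6×(1.66 − 1.639)/0.0592 = 2.128.
With Q = [Al³⁺]^2·P(H₂)^3 / [H⁺]^6, solving for [H⁺] gives log[H⁺] = -1.062, so pH = 1.06.

pH = 1.06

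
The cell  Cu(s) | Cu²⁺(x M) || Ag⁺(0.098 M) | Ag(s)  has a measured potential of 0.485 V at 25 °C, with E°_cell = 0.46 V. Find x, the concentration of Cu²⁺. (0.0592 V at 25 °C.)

0.0014 M

From the Nernst equation, log Q = n(E° − E)/0.0592 = 2(0.46 − 0.485)/0.0592 = -0.845, so Q = 0.143.
With Q = [Cu²⁺]/[Ag⁺]^2 and the known concentrations, [Cu²⁺] in the numerator gives [Cu²⁺] = 0.0014 M.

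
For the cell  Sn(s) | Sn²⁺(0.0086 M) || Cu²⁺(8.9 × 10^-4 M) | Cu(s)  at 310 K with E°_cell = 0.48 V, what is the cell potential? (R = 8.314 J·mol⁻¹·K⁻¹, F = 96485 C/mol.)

0.450 V

Balancing electrons gives n = 2; the reaction quotient is Q = [Sn²⁺]/[Cu²⁺] = 9.66.
E = E° − (RT/nF) ln Q = 0.48 − (8.314×310)/(2×96485) × (2.268) = 0.480 − 0.030 = 0.450 V.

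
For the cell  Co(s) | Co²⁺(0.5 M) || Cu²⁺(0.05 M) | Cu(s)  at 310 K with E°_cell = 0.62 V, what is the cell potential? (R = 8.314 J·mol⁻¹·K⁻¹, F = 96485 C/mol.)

0.589 V

Balancing electrons gives n = 2; the reaction quotient is Q = [Co²⁺]/[Cu²⁺] = 10.0.
E = E° − (RT/nF) ln Q = 0.62 − (8.314×310)/(2×96485) × (2.303) = 0.620 − 0.031 = 0.589 V.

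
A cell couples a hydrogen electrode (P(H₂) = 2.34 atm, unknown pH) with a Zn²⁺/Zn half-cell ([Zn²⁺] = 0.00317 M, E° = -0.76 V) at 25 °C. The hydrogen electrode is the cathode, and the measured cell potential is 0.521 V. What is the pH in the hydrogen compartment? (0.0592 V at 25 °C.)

E°_cell = 0.76 V and n = 2.
log Q = n(E° − E)/0.0592 = 2×(0.76 − 0.521)/0.0592 = 8.074.
With Q = [Zn²⁺]·P(H₂) / [H⁺]^2, solving for [H⁺] gives log[H⁺] = -5.102, so pH = 5.10.

pH = 5.10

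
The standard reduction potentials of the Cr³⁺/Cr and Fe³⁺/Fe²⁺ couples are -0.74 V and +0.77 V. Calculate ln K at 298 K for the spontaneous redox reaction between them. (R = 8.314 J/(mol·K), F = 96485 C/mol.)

ln K = 176.4

E°_cell = +0.77 − (-0.74) = 1.51 V, with n = 3 electrons transferred.
At equilibrium E = 0, so the Nernst equation gives ln K = nFE°/RT = (3)(96485)(1.51)/((8.314)(298)) = 176.41.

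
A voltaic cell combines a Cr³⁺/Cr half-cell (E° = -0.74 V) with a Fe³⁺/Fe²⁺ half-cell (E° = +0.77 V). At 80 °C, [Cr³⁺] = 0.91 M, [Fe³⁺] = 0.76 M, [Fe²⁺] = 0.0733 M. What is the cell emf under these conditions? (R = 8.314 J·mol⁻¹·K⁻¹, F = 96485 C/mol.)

The Fe³⁺/Fe²⁺ couple has the higher reduction potential and acts as the cathode, so E°_cell = +0.77 − (-0.74) = 1.51 V.
Balancing electrons gives n = 3; the reaction quotient is Q = [Cr³⁺]·[Fe²⁺]^3/[Fe³⁺]^3 = 8.16 × 10^-4.
E = E° − (RT/nF) ln Q = 1.51 − (8.314×353)/(3×96485) × (-7.111) = 1.510 + 0.072 = 1.582 V.

1.58 V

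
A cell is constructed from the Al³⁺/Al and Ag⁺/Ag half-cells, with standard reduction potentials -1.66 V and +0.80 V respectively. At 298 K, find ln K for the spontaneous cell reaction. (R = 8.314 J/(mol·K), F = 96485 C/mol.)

E°_cell = +0.80 − (-1.66) = 2.46 V, with n = 3 electrons transferred.
At equilibrium E = 0, so the Nernst equation gives ln K = nFE°/RT = (3)(96485)(2.46)/((8.314)(298)) = 287.40.

ln K = 287.4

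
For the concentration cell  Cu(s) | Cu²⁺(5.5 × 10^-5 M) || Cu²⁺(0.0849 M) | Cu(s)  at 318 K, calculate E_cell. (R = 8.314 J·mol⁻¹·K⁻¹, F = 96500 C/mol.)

0.10 V

Both half-cells are Cu²⁺/Cu, so E°_cell = 0. The concentrated side is the cathode; the cell reaction moves Cu²⁺ from high to low concentration with n = 2.
Q = [Cu²⁺]_dilute/[Cu²⁺]_conc = 5.5 × 10^-5/0.0849 = 6.48 × 10^-4.
E = 0 − (RT/nF) ln Q = −((8.314×318)/(2×96500))(-7.342) = 0.1006 V.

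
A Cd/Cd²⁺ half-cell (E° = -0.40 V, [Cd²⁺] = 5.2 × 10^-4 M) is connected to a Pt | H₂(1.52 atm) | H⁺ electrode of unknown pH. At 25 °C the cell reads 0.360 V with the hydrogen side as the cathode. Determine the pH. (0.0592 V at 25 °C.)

E°_cell = 0.40 V and n = 2.
log Q = n(E° − E)/0.0592 = 2×(0.40 − 0.360)/0.0592 = 1.351.
With Q = [Cd²⁺]·P(H₂) / [H⁺]^2, solving for [H⁺] gives log[H⁺] = -2.227, so pH = 2.23.

pH = 2.23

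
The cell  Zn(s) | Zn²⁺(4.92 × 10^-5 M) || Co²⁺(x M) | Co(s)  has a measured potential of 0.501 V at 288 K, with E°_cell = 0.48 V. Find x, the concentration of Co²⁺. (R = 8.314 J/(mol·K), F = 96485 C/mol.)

2.7 × 10^-4 M

From the Nernst equation, ln Q = nF(E° − E)/RT = 2×96485×(0.48 − 0.501)/(8.314×288) = -1.692, so Q = 0.184.
With Q = [Zn²⁺]/[Co²⁺] and the known concentrations, [Co²⁺] in the denominator gives [Co²⁺] = 2.7 × 10^-4 M.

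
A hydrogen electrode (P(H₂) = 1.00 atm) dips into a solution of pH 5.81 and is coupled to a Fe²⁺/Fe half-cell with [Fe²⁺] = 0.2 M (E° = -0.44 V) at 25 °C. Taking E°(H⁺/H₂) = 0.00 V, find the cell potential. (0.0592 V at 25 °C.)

0.12 V

The hydrogen couple is the cathode, so E°_cell = 0.44 V; n = 2.
[H⁺] = 10^(−5.81) = 1.5 × 10^-6 M, and Q = [Fe²⁺]·P(H₂) / [H⁺]^2 = 8.34 × 10^10.
E = E° − (0.0592/2) log Q = 0.44 − (0.0592/2)(10.921) = 0.117 V.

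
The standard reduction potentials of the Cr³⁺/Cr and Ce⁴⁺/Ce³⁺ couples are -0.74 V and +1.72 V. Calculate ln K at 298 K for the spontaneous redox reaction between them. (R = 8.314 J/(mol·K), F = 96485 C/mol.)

E°_cell = +1.72 − (-0.74) = 2.46 V, with n = 3 electrons transferred.
At equilibrium E = 0, so the Nernst equation gives ln K = nFE°/RT = (3)(96485)(2.46)/((8.314)(298)) = 287.40.

ln K = 287.4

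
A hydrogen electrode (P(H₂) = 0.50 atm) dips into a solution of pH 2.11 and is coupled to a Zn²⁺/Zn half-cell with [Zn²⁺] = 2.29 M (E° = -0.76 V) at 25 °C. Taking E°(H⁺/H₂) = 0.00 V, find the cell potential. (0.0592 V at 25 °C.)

0.63 V

The hydrogen couple is the cathode, so E°_cell = 0.76 V; n = 2.
[H⁺] = 10^(−2.11) = 0.0078 M, and Q = [Zn²⁺]·P(H₂) / [H⁺]^2 = 1.9 × 10^4.
E = E° − (0.0592/2) log Q = 0.76 − (0.0592/2)(4.279) = 0.633 V.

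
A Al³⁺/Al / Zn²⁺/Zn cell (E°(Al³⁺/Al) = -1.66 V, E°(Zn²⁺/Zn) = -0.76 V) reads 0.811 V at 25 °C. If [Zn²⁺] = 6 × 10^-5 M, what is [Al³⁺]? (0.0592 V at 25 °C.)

0.015 M

From the Nernst equation, log Q = n(E° − E)/0.0592 = 6(0.90 − 0.811)/0.0592 = 9.020, so Q = 1.05 × 10^9.
With Q = [Al³⁺]^2/[Zn²⁺]^3 and the known concentrations, [Al³⁺]^2 in the numerator gives [Al³⁺] = 0.015 M.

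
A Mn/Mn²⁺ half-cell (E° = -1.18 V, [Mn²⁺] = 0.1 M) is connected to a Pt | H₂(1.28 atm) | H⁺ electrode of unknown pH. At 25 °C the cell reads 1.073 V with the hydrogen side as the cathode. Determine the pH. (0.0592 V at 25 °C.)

pH = 2.25

E°_cell = 1.18 V and n = 2.
log Q = n(E° − E)/0.0592 = 2×(1.18 − 1.073)/0.0592 = 3.615.
With Q = [Mn²⁺]·P(H₂) / [H⁺]^2, solving for [H⁺] gives log[H⁺] = -2.254, so pH = 2.25.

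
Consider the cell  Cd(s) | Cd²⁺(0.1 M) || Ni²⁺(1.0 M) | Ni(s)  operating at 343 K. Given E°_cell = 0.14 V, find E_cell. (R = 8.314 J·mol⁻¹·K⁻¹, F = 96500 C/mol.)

Balancing electrons gives n = 2; the reaction quotient is Q = [Cd²⁺]/[Ni²⁺] = 0.100.
E = E° − (RT/nF) ln Q = 0.14 − (8.314×343)/(2×96500) × (-2.303) = 0.140 + 0.034 = 0.174 V.

0.174 V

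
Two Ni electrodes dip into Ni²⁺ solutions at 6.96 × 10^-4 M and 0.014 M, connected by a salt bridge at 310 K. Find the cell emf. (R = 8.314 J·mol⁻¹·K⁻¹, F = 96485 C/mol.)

0.040 V

Both half-cells are Ni²⁺/Ni, so E°_cell = 0. The concentrated side is the cathode; the cell reaction moves Ni²⁺ from high to low concentration with n = 2.
Q = [Ni²⁺]_dilute/[Ni²⁺]_conc = 6.96 × 10^-4/0.014 = 0.0497.
E = 0 − (RT/nF) ln Q = −((8.314×310)/(2×96485))(-3.001) = 0.0401 V.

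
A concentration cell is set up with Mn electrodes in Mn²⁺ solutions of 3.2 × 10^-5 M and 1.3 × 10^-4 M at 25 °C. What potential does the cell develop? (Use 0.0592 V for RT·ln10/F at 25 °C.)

0.018 V

Both half-cells are Mn²⁺/Mn, so E°_cell = 0. The concentrated side is the cathode; the cell reaction moves Mn²⁺ from high to low concentration with n = 2.
Q = [Mn²⁺]_dilute/[Mn²⁺]_conc = 3.2 × 10^-5/1.3 × 10^-4 = 0.246.
E = 0 − (0.0592/2) log Q = −(0.0592/2)(-0.609) = 0.0180 V.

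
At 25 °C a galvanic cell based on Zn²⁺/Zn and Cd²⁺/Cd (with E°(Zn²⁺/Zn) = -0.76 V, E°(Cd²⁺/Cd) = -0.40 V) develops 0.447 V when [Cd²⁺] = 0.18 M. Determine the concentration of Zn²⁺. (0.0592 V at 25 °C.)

From the Nernst equation, log Q = n(E° − E)/0.0592 = 2(0.36 − 0.447)/0.0592 = -2.939, so Q = 0.00115.
With Q = [Zn²⁺]/[Cd²⁺] and the known concentrations, [Zn²⁺] in the numerator gives [Zn²⁺] = 2.1 × 10^-4 M.

2.1 × 10^-4 M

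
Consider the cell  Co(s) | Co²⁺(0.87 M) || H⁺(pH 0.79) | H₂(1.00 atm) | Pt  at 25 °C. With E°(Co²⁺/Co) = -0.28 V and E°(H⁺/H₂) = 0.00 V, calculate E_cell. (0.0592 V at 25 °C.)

The hydrogen couple is the cathode, so E°_cell = 0.28 V; n = 2.
[H⁺] = 10^(−0.79) = 0.16 M, and Q = [Co²⁺]·P(H₂) / [H⁺]^2 = 33.1.
E = E° − (0.0592/2) log Q = 0.28 − (0.0592/2)(1.520) = 0.235 V.

0.24 V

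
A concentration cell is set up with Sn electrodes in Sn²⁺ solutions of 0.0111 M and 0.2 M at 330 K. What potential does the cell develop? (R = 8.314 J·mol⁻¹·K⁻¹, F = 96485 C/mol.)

0.041 V

Both half-cells are Sn²⁺/Sn, so E°_cell = 0. The concentrated side is the cathode; the cell reaction moves Sn²⁺ from high to low concentration with n = 2.
Q = [Sn²⁺]_dilute/[Sn²⁺]_conc = 0.0111/0.2 = 0.0555.
E = 0 − (RT/nF) ln Q = −((8.314×330)/(2×96485))(-2.891) = 0.0411 V.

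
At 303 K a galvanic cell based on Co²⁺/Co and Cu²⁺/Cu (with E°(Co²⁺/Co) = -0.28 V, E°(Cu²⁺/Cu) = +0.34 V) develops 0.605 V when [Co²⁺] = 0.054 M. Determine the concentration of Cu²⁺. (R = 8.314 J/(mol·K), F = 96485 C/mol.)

From the Nernst equation, ln Q = nF(E° − E)/RT = 2×96485×(0.62 − 0.605)/(8.314×303) = 1.149, so Q = 3.16.
With Q = [Co²⁺]/[Cu²⁺] and the known concentrations, [Cu²⁺] in the denominator gives [Cu²⁺] = 0.017 M.

0.017 M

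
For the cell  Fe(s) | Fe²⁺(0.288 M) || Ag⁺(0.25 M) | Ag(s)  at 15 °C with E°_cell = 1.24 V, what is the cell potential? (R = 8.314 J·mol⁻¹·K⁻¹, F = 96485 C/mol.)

Balancing electrons gives n = 2; the reaction quotient is Q = [Fe²⁺]/[Ag⁺]^2 = 4.61.
E = E° − (RT/nF) ln Q = 1.24 − (8.314×288)/(2×96485) × (1.528) = 1.240 − 0.019 = 1.221 V.

1.22 V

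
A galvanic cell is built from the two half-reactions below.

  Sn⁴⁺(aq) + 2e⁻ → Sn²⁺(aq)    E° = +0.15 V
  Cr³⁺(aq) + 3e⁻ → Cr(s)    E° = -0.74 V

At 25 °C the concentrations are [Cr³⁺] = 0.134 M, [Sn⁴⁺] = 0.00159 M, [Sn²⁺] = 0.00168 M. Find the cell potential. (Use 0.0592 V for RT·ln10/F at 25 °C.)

0.907 V

The Sn⁴⁺/Sn²⁺ couple has the higher reduction potential and acts as the cathode, so E°_cell = +0.15 − (-0.74) = 0.89 V.
Balancing electrons gives n = 6; the reaction quotient is Q = [Cr³⁺]^2·[Sn²⁺]^3/[Sn⁴⁺]^3 = 0.0212.
At 25 °C, E = E° − (0.0592/n) log Q = 0.89 − (0.0592/6)(-1.674) = 0.890 + 0.017 = 0.907 V.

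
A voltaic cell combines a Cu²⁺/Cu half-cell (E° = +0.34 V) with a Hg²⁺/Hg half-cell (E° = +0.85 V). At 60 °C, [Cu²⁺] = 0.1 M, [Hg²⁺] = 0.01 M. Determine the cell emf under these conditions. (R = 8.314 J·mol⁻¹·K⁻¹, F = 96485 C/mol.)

The Hg²⁺/Hg couple has the higher reduction potential and acts as the cathode, so E°_cell = +0.85 − (+0.34) = 0.51 V.
Balancing electrons gives n = 2; the reaction quotient is Q = [Cu²⁺]/[Hg²⁺] = 10.0.
E = E° − (RT/nF) ln Q = 0.51 − (8.314×333)/(2×96485) × (2.303) = 0.510 − 0.033 = 0.477 V.

0.477 V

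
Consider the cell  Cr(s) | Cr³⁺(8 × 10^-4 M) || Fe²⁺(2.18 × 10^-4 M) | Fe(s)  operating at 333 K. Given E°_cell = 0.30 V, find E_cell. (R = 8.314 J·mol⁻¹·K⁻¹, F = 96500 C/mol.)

Balancing electrons gives n = 6; the reaction quotient is Q = [Cr³⁺]^2/[Fe²⁺]^3 = 6.18 × 10^4.
E = E° − (RT/nF) ln Q = 0.30 − (8.314×333)/(6×96500) × (11.031) = 0.300 − 0.053 = 0.247 V.

0.247 V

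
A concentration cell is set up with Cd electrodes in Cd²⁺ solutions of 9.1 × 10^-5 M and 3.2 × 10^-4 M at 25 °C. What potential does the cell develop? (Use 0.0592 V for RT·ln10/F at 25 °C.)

Both half-cells are Cd²⁺/Cd, so E°_cell = 0. The concentrated side is the cathode; the cell reaction moves Cd²⁺ from high to low concentration with n = 2.
Q = [Cd²⁺]_dilute/[Cd²⁺]_conc = 9.1 × 10^-5/3.2 × 10^-4 = 0.284.
E = 0 − (0.0592/2) log Q = −(0.0592/2)(-0.546) = 0.0162 V.

0.016 V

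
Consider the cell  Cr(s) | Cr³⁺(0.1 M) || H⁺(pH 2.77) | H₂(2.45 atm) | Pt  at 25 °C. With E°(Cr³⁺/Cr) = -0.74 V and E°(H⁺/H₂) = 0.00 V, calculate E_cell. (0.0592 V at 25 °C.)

The hydrogen couple is the cathode, so E°_cell = 0.74 V; n = 6.
[H⁺] = 10^(−2.77) = 0.0017 M, and Q = [Cr³⁺]^2·P(H₂)^3 / [H⁺]^6 = 6.13 × 10^15.
E = E° − (0.0592/6) log Q = 0.74 − (0.0592/6)(15.787) = 0.584 V.

0.58 V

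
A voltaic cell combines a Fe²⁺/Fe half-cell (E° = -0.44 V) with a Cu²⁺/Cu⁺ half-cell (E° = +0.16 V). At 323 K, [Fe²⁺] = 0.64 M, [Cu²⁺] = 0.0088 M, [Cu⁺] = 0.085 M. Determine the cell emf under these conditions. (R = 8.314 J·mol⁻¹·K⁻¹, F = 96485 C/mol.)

0.543 V

The Cu²⁺/Cu⁺ couple has the higher reduction potential and acts as the cathode, so E°_cell = +0.16 − (-0.44) = 0.60 V.
Balancing electrons gives n = 2; the reaction quotient is Q = [Fe²⁺]·[Cu⁺]^2/[Cu²⁺]^2 = 59.7.
E = E° − (RT/nF) ln Q = 0.60 − (8.314×323)/(2×96485) × (4.090) = 0.600 − 0.057 = 0.543 V.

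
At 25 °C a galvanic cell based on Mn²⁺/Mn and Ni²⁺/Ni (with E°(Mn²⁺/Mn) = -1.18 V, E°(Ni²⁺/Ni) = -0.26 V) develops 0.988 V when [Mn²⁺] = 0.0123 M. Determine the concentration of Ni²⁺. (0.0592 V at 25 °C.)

2.4 M

From the Nernst equation, log Q = n(E° − E)/0.0592 = 2(0.92 − 0.988)/0.0592 = -2.297, so Q = 0.00504.
With Q = [Mn²⁺]/[Ni²⁺] and the known concentrations, [Ni²⁺] in the denominator gives [Ni²⁺] = 2.4 M.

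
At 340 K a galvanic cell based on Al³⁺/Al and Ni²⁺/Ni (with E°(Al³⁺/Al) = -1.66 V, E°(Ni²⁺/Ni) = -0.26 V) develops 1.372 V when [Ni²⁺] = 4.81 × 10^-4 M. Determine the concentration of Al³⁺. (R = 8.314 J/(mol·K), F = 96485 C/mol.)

1.9 × 10^-4 M

From the Nernst equation, ln Q = nF(E° − E)/RT = 6×96485×(1.40 − 1.372)/(8.314×340) = 5.734, so Q = 309.
With Q = [Al³⁺]^2/[Ni²⁺]^3 and the known concentrations, [Al³⁺]^2 in the numerator gives [Al³⁺] = 1.9 × 10^-4 M.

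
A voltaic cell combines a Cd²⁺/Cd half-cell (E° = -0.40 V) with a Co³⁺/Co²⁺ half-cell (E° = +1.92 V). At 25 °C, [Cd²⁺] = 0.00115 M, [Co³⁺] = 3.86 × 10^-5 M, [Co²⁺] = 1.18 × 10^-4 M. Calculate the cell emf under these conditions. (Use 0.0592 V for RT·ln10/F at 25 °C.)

The Co³⁺/Co²⁺ couple has the higher reduction potential and acts as the cathode, so E°_cell = +1.92 − (-0.40) = 2.32 V.
Balancing electrons gives n = 2; the reaction quotient is Q = [Cd²⁺]·[Co²⁺]^2/[Co³⁺]^2 = 0.0107.
At 25 °C, E = E° − (0.0592/n) log Q = 2.32 − (0.0592/2)(-1.969) = 2.320 + 0.058 = 2.378 V.

2.38 V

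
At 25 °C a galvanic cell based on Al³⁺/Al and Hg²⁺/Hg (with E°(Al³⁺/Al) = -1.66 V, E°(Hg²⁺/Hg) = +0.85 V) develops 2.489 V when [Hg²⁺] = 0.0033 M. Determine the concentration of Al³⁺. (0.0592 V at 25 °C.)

0.0022 M

From the Nernst equation, log Q = n(E° − E)/0.0592 = 6(2.51 − 2.489)/0.0592 = 2.128, so Q = 134.
With Q = [Al³⁺]^2/[Hg²⁺]^3 and the known concentrations, [Al³⁺]^2 in the numerator gives [Al³⁺] = 0.0022 M.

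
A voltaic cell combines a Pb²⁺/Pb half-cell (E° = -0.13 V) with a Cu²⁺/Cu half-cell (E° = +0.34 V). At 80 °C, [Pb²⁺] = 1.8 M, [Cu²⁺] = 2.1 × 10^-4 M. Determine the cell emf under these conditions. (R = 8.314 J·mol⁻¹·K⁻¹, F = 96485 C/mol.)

The Cu²⁺/Cu couple has the higher reduction potential and acts as the cathode, so E°_cell = +0.34 − (-0.13) = 0.47 V.
Balancing electrons gives n = 2; the reaction quotient is Q = [Pb²⁺]/[Cu²⁺] = 8570.
E = E° − (RT/nF) ln Q = 0.47 − (8.314×353)/(2×96485) × (9.056) = 0.470 − 0.138 = 0.332 V.

0.332 V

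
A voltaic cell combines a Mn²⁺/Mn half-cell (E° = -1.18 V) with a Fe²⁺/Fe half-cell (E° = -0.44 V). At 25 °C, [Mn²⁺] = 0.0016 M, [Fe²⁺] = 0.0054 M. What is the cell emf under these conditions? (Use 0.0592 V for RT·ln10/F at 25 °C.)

0.756 V

The Fe²⁺/Fe couple has the higher reduction potential and acts as the cathode, so E°_cell = -0.44 − (-1.18) = 0.74 V.
Balancing electrons gives n = 2; the reaction quotient is Q = [Mn²⁺]/[Fe²⁺] = 0.296.
At 25 °C, E = E° − (0.0592/n) log Q = 0.74 − (0.0592/2)(-0.528) = 0.740 + 0.016 = 0.756 V.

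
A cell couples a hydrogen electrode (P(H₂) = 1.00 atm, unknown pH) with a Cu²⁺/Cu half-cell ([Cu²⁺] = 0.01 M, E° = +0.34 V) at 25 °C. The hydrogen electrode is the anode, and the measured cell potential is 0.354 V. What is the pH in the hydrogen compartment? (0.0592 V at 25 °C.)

E°_cell = 0.34 V and n = 2.
log Q = n(E° − E)/0.0592 = 2×(0.34 − 0.354)/0.0592 = -0.473.
With Q = [H⁺]^2 / ([Cu²⁺]·P(H₂)), solving for [H⁺] gives log[H⁺] = -1.236, so pH = 1.24.

pH = 1.24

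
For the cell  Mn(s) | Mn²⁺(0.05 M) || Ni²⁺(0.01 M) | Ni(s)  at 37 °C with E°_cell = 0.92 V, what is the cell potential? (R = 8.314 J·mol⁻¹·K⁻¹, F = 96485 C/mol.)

0.899 V

Balancing electrons gives n = 2; the reaction quotient is Q = [Mn²⁺]/[Ni²⁺] = 5.00.
E = E° − (RT/nF) ln Q = 0.92 − (8.314×310)/(2×96485) × (1.609) = 0.920 − 0.021 = 0.899 V.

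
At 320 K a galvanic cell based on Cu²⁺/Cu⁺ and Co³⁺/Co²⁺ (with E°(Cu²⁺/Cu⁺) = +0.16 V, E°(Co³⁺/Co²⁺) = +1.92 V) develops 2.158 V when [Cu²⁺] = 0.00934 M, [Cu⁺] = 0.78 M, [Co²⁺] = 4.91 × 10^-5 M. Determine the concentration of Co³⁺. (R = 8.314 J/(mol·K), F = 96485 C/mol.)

1.1 M

From the Nernst equation, ln Q = nF(E° − E)/RT = 1×96485×(1.76 − 2.158)/(8.314×320) = -14.434, so Q = 5.39 × 10^-7.
With Q = [Cu²⁺]·[Co²⁺]/([Cu⁺]·[Co³⁺]) and the known concentrations, [Co³⁺] in the denominator gives [Co³⁺] = 1.1 M.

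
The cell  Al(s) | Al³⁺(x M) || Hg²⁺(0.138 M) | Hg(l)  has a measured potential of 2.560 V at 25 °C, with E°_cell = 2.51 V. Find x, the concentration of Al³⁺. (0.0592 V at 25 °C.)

1.5 × 10^-4 M

From the Nernst equation, log Q = n(E° − E)/0.0592 = 6(2.51 − 2.560)/0.0592 = -5.068, so Q = 8.56 × 10^-6.
With Q = [Al³⁺]^2/[Hg²⁺]^3 and the known concentrations, [Al³⁺]^2 in the numerator gives [Al³⁺] = 1.5 × 10^-4 M.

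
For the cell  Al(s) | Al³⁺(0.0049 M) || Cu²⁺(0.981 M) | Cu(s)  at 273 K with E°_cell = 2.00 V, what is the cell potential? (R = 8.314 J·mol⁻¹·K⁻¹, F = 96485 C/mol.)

Balancing electrons gives n = 6; the reaction quotient is Q = [Al³⁺]^2/[Cu²⁺]^3 = 2.54 × 10^-5.
E = E° − (RT/nF) ln Q = 2.00 − (8.314×273)/(6×96485) × (-10.579) = 2.000 + 0.041 = 2.041 V.

2.04 V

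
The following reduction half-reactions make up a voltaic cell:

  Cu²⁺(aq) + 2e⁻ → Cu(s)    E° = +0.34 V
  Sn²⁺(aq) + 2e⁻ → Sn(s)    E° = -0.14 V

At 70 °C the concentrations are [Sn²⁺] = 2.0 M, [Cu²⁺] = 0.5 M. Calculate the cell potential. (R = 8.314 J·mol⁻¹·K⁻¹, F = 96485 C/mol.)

0.460 V

The Cu²⁺/Cu couple has the higher reduction potential and acts as the cathode, so E°_cell = +0.34 − (-0.14) = 0.48 V.
Balancing electrons gives n = 2; the reaction quotient is Q = [Sn²⁺]/[Cu²⁺] = 4.00.
E = E° − (RT/nF) ln Q = 0.48 − (8.314×343)/(2×96485) × (1.386) = 0.480 − 0.020 = 0.460 V.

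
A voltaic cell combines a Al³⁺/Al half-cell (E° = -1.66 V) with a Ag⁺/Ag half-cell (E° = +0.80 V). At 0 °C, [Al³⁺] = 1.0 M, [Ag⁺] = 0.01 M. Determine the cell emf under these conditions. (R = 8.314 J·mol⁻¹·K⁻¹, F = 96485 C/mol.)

2.35 V

The Ag⁺/Ag couple has the higher reduction potential and acts as the cathode, so E°_cell = +0.80 − (-1.66) = 2.46 V.
Balancing electrons gives n = 3; the reaction quotient is Q = [Al³⁺]/[Ag⁺]^3 = 1 × 10^6.
E = E° − (RT/nF) ln Q = 2.46 − (8.314×273)/(3×96485) × (13.816) = 2.460 − 0.108 = 2.352 V.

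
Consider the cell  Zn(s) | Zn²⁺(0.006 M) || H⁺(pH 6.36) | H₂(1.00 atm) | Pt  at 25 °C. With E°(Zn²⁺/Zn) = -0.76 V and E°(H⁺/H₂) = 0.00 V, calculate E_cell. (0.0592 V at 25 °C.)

0.45 V

The hydrogen couple is the cathode, so E°_cell = 0.76 V; n = 2.
[H⁺] = 10^(−6.36) = 4.4 × 10^-7 M, and Q = [Zn²⁺]·P(H₂) / [H⁺]^2 = 3.15 × 10^10.
E = E° − (0.0592/2) log Q = 0.76 − (0.0592/2)(10.498) = 0.449 V.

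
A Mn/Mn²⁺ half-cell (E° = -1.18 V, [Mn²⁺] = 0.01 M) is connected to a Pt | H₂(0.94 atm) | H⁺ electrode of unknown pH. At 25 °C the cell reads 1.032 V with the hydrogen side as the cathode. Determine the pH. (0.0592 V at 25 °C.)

pH = 3.51

E°_cell = 1.18 V and n = 2.
log Q = n(E° − E)/0.0592 = 2×(1.18 − 1.032)/0.0592 = 5.000.
With Q = [Mn²⁺]·P(H₂) / [H⁺]^2, solving for [H⁺] gives log[H⁺] = -3.513, so pH = 3.51.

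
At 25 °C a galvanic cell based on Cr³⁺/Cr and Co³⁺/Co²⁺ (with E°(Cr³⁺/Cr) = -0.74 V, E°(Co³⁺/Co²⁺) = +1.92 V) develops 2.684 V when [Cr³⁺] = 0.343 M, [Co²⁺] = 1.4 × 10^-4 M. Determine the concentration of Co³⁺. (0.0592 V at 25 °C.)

2.5 × 10^-4 M

From the Nernst equation, log Q = n(E° − E)/0.0592 = 3(2.66 − 2.684)/0.0592 = -1.216, so Q = 0.0608.
With Q = [Cr³⁺]·[Co²⁺]^3/[Co³⁺]^3 and the known concentrations, [Co³⁺]^3 in the denominator gives [Co³⁺] = 2.5 × 10^-4 M.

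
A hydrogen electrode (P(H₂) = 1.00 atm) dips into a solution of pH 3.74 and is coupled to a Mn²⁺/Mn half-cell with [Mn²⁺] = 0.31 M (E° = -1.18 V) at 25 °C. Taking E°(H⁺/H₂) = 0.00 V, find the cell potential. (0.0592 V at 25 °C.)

0.97 V

The hydrogen couple is the cathode, so E°_cell = 1.18 V; n = 2.
[H⁺] = 10^(−3.74) = 1.8 × 10^-4 M, and Q = [Mn²⁺]·P(H₂) / [H⁺]^2 = 9.36 × 10^6.
E = E° − (0.0592/2) log Q = 1.18 − (0.0592/2)(6.971) = 0.974 V.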